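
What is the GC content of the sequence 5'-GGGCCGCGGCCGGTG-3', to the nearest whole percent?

93%

Base counts: G=9, T=1, C=5, A=0
G+C = 9 + 5 = 14 out of 15 bases
%GC = 14/15 × 100 = 93.33% ≈ 93%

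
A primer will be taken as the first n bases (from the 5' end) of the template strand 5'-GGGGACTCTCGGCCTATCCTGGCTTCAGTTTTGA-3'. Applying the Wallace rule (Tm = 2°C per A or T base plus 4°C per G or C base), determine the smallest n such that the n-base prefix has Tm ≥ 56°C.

n = 17

First 16 bases: GGGGACTCTCGGCCTA → Tm = 54°C (< 56°C)
First 17 bases: GGGGACTCTCGGCCTAT → Tm = 56°C (≥ 56°C)
Each additional base adds 2°C (A/T) or 4°C (G/C), so Tm is non-decreasing in n; n = 17 is the first length to reach 56°C.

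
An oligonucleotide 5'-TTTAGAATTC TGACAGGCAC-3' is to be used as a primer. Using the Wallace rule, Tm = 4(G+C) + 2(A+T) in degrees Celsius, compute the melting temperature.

56°C

C=4, A=6, T=6, G=4
A+T = 12, G+C = 8
Tm = 2(12) + 4(8) = 24 + 32 = 56°C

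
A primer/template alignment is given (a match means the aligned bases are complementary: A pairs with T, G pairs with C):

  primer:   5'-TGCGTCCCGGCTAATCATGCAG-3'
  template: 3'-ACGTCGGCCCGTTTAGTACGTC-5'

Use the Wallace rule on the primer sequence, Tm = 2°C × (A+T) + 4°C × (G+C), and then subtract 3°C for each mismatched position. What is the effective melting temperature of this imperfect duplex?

58°C

Primer base counts: A=4, T=5, G=6, C=7 → A+T=9, G+C=13
Perfect-match Tm = 2(9) + 4(13) = 18 + 52 = 70°C
Mismatches (positions where the bases are not complementary): 4 (at positions 4, 5, 8, 12)
Effective Tm = 70 − 4×3 = 70 − 12 = 58°C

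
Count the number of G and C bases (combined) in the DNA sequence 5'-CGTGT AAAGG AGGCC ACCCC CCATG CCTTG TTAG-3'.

Counting bases: G=9, C=11, T=7, A=7
G+C = 9 + 11 = 20

20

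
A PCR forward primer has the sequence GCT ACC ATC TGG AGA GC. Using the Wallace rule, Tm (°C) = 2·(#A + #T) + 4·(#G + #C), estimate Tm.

Base counts: T=3, G=5, C=5, A=4
AT pairs contribute 7, GC pairs contribute 10.
Tm = 2(7) + 4(10) = 14 + 40 = 54°C

54°C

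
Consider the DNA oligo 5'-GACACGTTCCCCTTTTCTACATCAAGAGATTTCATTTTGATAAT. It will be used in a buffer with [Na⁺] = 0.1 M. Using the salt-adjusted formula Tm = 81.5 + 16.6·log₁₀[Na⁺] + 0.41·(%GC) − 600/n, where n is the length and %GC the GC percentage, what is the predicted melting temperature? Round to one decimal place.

65.2°C

Length n = 44. Scanning the sequence gives C=10, A=12, T=17, G=5.
G+C = 15, so %GC = 15/44 × 100 = 34.091%
Salt term: 16.6 × (-1) = -16.6
GC term: 0.41 × 34.091 = 13.977; length term: −600/44 = −13.636
Tm = 81.5 + (-16.6) + 13.977 − 13.636 = 65.241 → 65.2°C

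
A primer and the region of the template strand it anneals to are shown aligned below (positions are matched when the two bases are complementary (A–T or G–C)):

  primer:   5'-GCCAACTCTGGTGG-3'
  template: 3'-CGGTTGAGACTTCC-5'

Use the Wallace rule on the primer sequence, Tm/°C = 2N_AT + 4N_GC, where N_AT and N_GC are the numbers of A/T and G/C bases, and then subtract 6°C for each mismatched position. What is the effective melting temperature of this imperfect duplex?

34°C

Primer base counts: A=2, T=3, G=5, C=4 → A+T=5, G+C=9
Perfect-match Tm = 2(5) + 4(9) = 10 + 36 = 46°C
Mismatches (positions where the bases are not complementary): 2 (at positions 11, 12)
Effective Tm = 46 − 2×6 = 46 − 12 = 34°C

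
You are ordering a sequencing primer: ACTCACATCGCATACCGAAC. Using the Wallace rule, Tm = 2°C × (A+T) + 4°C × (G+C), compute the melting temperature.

Scanning the sequence gives C=8, G=2, A=7, T=3.
A+T = 10, G+C = 10
Tm = 2(10) + 4(10) = 20 + 40 = 60°C

60°C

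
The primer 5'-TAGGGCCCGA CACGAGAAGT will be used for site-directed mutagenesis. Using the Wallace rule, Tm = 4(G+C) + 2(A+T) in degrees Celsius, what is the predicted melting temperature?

G=7, T=2, C=5, A=6
AT pairs contribute 8, GC pairs contribute 12.
Tm = 2×8 + 4×12 = 64°C

64°C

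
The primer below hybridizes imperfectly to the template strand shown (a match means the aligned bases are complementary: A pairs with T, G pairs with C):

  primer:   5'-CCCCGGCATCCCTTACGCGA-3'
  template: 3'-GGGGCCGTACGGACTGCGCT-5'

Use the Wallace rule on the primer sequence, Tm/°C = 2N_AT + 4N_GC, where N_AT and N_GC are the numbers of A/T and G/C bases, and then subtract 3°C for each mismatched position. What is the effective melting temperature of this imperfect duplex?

Primer base counts: A=3, T=3, G=4, C=10 → A+T=6, G+C=14
Perfect-match Tm = 2(6) + 4(14) = 12 + 56 = 68°C
Mismatches (positions where the bases are not complementary): 2 (at positions 10, 14)
Effective Tm = 68 − 2×3 = 68 − 6 = 62°C

62°C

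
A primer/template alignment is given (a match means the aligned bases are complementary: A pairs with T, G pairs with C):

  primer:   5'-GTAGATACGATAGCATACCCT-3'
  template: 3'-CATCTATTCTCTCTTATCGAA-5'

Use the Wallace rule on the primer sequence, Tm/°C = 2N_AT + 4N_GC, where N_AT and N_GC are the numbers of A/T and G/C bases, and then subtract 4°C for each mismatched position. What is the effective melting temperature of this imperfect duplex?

Primer base counts: A=7, T=5, G=4, C=5 → A+T=12, G+C=9
Perfect-match Tm = 2(12) + 4(9) = 24 + 36 = 60°C
Mismatches (positions where the bases are not complementary): 5 (at positions 8, 11, 14, 18, 20)
Effective Tm = 60 − 5×4 = 60 − 20 = 40°C

40°C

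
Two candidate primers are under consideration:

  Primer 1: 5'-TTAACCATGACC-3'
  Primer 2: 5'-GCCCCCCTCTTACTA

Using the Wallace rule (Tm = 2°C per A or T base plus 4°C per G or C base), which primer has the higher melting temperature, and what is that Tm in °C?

Primer 1: A+T=7, G+C=5 → Tm = 2(7)+4(5) = 34°C
Primer 2: A+T=6, G+C=9 → Tm = 2(6)+4(9) = 48°C
34°C vs 48°C → primer 2 is higher.

Primer 2, 48°C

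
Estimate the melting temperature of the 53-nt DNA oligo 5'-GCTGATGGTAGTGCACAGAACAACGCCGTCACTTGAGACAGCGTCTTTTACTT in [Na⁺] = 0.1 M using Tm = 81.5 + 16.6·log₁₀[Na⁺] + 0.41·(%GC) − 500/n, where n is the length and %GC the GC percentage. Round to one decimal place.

75.6°C

Length n = 53. Base counts: C=13, G=13, A=13, T=14
G+C = 26, so %GC = 26/53 × 100 = 49.057%
Salt term: 16.6 × (-1) = -16.6
GC term: 0.41 × 49.057 = 20.113; length term: −500/53 = −9.434
Tm = 81.5 + (-16.6) + 20.113 − 9.434 = 75.579 → 75.6°C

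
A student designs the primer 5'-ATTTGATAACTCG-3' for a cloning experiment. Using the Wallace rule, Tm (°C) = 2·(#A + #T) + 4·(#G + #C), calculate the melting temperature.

G=2, A=4, C=2, T=5
AT pairs contribute 9, GC pairs contribute 4.
Tm = 2(9) + 4(4) = 18 + 16 = 34°C

34°C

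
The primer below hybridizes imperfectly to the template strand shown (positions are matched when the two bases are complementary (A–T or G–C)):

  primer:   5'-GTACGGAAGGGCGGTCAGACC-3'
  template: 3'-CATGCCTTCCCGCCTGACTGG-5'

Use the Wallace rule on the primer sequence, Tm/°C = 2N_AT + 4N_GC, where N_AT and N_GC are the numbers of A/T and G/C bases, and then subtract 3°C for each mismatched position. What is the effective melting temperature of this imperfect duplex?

Primer base counts: A=5, T=2, G=9, C=5 → A+T=7, G+C=14
Perfect-match Tm = 2(7) + 4(14) = 14 + 56 = 70°C
Mismatches (positions where the bases are not complementary): 2 (at positions 15, 17)
Effective Tm = 70 − 2×3 = 70 − 6 = 64°C

64°C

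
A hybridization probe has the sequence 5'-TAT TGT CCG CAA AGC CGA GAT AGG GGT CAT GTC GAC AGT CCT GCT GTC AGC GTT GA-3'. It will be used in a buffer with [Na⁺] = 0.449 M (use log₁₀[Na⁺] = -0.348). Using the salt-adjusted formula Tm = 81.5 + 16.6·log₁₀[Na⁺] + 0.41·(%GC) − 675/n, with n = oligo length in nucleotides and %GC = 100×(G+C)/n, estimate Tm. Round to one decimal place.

85.6°C

Length n = 56. Scanning the sequence gives A=12, G=17, T=14, C=13.
G+C = 30, so %GC = 30/56 × 100 = 53.571%
Salt term: 16.6 × (-0.348) = -5.777
GC term: 0.41 × 53.571 = 21.964; length term: −675/56 = −12.054
Tm = 81.5 + (-5.777) + 21.964 − 12.054 = 85.633 → 85.6°C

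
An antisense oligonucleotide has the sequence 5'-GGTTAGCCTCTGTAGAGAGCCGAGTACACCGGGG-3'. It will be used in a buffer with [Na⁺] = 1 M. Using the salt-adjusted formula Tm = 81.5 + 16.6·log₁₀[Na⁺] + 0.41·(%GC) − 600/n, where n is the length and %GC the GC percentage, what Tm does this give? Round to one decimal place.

Length n = 34. Base counts: A=7, T=6, C=8, G=13
G+C = 21, so %GC = 21/34 × 100 = 61.765%
Salt term: 16.6 × (0) = 0
GC term: 0.41 × 61.765 = 25.324; length term: −600/34 = −17.647
Tm = 81.5 + (0) + 25.324 − 17.647 = 89.177 → 89.2°C

89.2°C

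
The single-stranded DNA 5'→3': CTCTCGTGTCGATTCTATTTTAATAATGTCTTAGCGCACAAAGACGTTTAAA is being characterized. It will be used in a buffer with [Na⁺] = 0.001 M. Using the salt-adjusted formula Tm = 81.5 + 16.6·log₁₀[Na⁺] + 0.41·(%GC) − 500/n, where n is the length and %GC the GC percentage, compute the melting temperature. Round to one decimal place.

Length n = 52. Counting bases: C=10, A=15, G=8, T=19
G+C = 18, so %GC = 18/52 × 100 = 34.615%
Salt term: 16.6 × (-3) = -49.8
GC term: 0.41 × 34.615 = 14.192; length term: −500/52 = −9.615
Tm = 81.5 + (-49.8) + 14.192 − 9.615 = 36.277 → 36.3°C

36.3°C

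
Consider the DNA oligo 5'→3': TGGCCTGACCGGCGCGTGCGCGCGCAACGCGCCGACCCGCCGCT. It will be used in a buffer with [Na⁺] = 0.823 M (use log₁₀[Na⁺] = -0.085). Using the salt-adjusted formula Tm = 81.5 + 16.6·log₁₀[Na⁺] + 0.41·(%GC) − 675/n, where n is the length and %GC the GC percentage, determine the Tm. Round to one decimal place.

98.3°C

Length n = 44. Scanning the sequence gives A=4, T=4, C=20, G=16.
G+C = 36, so %GC = 36/44 × 100 = 81.818%
Salt term: 16.6 × (-0.085) = -1.411
GC term: 0.41 × 81.818 = 33.545; length term: −675/44 = −15.341
Tm = 81.5 + (-1.411) + 33.545 − 15.341 = 98.293 → 98.3°C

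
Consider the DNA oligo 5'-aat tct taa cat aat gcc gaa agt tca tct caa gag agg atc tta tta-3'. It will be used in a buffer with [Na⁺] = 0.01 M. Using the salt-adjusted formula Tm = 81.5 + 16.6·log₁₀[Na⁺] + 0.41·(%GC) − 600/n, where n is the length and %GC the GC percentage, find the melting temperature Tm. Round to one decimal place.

Length n = 48. G=7, A=18, T=15, C=8
G+C = 15, so %GC = 15/48 × 100 = 31.25%
Salt term: 16.6 × (-2) = -33.2
GC term: 0.41 × 31.25 = 12.812; length term: −600/48 = −12.5
Tm = 81.5 + (-33.2) + 12.812 − 12.5 = 48.612 → 48.6°C

48.6°C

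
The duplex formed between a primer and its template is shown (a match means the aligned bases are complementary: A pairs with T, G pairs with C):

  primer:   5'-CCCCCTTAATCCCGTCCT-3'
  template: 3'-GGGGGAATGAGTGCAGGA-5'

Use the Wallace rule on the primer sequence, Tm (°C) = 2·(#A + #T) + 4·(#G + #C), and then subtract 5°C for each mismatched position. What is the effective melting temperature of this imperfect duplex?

48°C

Primer base counts: A=2, T=5, G=1, C=10 → A+T=7, G+C=11
Perfect-match Tm = 2(7) + 4(11) = 14 + 44 = 58°C
Mismatches (positions where the bases are not complementary): 2 (at positions 9, 12)
Effective Tm = 58 − 2×5 = 58 − 10 = 48°C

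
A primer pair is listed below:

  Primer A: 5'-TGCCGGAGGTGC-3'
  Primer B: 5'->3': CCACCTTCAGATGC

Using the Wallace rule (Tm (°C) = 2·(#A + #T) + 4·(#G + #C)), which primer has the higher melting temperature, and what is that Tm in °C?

Primer A: A+T=3, G+C=9 → Tm = 2(3)+4(9) = 42°C
Primer B: A+T=6, G+C=8 → Tm = 2(6)+4(8) = 44°C
42°C vs 44°C → primer B is higher.

Primer B, 44°C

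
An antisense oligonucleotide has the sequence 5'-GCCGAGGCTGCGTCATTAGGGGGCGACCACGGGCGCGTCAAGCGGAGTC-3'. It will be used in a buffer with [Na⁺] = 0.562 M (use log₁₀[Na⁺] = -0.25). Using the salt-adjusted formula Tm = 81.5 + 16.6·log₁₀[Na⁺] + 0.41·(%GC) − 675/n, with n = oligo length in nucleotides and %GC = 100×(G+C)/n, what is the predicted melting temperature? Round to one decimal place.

Length n = 49. Counting bases: G=21, A=8, C=14, T=6
G+C = 35, so %GC = 35/49 × 100 = 71.429%
Salt term: 16.6 × (-0.25) = -4.15
GC term: 0.41 × 71.429 = 29.286; length term: −675/49 = −13.776
Tm = 81.5 + (-4.15) + 29.286 − 13.776 = 92.86 → 92.9°C

92.9°C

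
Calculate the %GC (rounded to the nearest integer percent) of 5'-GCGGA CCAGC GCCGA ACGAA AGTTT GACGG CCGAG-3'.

G=13, A=9, C=10, T=3
G+C = 13 + 10 = 23 out of 35 bases
%GC = 23/35 × 100 = 65.71% ≈ 66%

66%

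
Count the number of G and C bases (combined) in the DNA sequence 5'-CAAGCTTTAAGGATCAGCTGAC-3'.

A=7, T=5, C=5, G=5
Total G or C: 5 + 5 = 10

10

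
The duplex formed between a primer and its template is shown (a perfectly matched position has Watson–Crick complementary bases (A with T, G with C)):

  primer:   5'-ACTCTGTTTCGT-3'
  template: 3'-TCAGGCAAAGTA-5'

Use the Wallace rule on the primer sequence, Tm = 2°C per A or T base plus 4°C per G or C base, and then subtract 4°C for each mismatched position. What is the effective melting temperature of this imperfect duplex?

Primer base counts: A=1, T=6, G=2, C=3 → A+T=7, G+C=5
Perfect-match Tm = 2(7) + 4(5) = 14 + 20 = 34°C
Mismatches (positions where the bases are not complementary): 3 (at positions 2, 5, 11)
Effective Tm = 34 − 3×4 = 34 − 12 = 22°C

22°C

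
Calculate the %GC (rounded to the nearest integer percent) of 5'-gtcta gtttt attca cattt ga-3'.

C=3, G=3, T=11, A=5
G+C = 3 + 3 = 6 out of 22 bases
%GC = 6/22 × 100 = 27.27% ≈ 27%

27%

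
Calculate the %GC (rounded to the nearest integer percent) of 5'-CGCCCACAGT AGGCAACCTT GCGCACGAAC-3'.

63%

C=12, A=8, T=3, G=7
G+C = 7 + 12 = 19 out of 30 bases
%GC = 19/30 × 100 = 63.33% ≈ 63%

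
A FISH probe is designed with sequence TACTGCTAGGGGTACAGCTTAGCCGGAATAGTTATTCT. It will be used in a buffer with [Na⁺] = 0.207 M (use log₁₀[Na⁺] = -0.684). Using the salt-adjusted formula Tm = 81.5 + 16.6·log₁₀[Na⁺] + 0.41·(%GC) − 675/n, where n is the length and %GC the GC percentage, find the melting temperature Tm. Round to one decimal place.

Length n = 38. Base counts: C=7, A=9, G=10, T=12
G+C = 17, so %GC = 17/38 × 100 = 44.737%
Salt term: 16.6 × (-0.684) = -11.354
GC term: 0.41 × 44.737 = 18.342; length term: −675/38 = −17.763
Tm = 81.5 + (-11.354) + 18.342 − 17.763 = 70.725 → 70.7°C

70.7°C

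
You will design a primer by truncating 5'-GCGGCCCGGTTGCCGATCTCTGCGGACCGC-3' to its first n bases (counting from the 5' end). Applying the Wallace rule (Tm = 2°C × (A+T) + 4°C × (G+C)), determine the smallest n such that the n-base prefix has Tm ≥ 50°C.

First 13 bases: GCGGCCCGGTTGC → Tm = 48°C (< 50°C)
First 14 bases: GCGGCCCGGTTGCC → Tm = 52°C (≥ 50°C)
Each additional base adds 2°C (A/T) or 4°C (G/C), so Tm is non-decreasing in n; n = 14 is the first length to reach 50°C.

n = 14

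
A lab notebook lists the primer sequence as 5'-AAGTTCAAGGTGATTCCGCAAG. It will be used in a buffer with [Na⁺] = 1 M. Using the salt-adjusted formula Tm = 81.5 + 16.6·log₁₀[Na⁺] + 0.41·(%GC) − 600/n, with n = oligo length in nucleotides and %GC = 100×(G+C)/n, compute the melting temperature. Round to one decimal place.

72.9°C

Length n = 22. Counting bases: A=7, C=4, T=5, G=6
G+C = 10, so %GC = 10/22 × 100 = 45.455%
Salt term: 16.6 × (0) = 0
GC term: 0.41 × 45.455 = 18.637; length term: −600/22 = −27.273
Tm = 81.5 + (0) + 18.637 − 27.273 = 72.864 → 72.9°C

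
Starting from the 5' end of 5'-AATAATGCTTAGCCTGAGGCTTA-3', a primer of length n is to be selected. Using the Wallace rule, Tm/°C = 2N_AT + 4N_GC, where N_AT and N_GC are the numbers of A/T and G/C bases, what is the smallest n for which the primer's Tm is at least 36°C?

First 13 bases: AATAATGCTTAGC → Tm = 34°C (< 36°C)
First 14 bases: AATAATGCTTAGCC → Tm = 38°C (≥ 36°C)
Each additional base adds 2°C (A/T) or 4°C (G/C), so Tm is non-decreasing in n; n = 14 is the first length to reach 36°C.

n = 14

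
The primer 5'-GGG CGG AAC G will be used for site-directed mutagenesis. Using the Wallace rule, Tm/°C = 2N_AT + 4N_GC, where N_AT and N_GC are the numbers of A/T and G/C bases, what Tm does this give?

Base counts: G=6, A=2, T=0, C=2
So N_AT = 2 and N_GC = 8.
Tm = 2×2 + 4×8 = 36°C

36°C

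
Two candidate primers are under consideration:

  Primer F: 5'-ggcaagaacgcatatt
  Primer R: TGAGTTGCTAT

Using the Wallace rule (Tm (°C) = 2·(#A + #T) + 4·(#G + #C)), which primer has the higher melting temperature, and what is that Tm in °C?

Primer F, 46°C

Primer F: A+T=9, G+C=7 → Tm = 2(9)+4(7) = 46°C
Primer R: A+T=7, G+C=4 → Tm = 2(7)+4(4) = 30°C
46°C vs 30°C → primer F is higher.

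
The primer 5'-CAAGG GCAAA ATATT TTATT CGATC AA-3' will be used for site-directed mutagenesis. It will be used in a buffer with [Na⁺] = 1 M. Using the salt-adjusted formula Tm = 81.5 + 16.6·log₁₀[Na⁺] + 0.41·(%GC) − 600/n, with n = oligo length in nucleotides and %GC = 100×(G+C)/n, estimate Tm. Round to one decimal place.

71.4°C

Length n = 27. Scanning the sequence gives C=4, G=4, T=8, A=11.
G+C = 8, so %GC = 8/27 × 100 = 29.63%
Salt term: 16.6 × (0) = 0
GC term: 0.41 × 29.63 = 12.148; length term: −600/27 = −22.222
Tm = 81.5 + (0) + 12.148 − 22.222 = 71.426 → 71.4°C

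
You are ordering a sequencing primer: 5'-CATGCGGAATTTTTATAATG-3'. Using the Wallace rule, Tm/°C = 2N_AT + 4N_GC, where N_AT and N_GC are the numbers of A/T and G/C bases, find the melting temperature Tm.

52°C

Scanning the sequence gives C=2, A=6, G=4, T=8.
So N_AT = 14 and N_GC = 6.
Tm = 2×14 + 4×6 = 52°C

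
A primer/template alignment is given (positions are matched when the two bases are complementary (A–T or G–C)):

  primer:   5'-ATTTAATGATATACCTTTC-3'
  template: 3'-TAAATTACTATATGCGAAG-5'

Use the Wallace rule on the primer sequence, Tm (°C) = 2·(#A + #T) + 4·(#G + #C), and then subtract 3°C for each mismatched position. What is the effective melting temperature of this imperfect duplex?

40°C

Primer base counts: A=6, T=9, G=1, C=3 → A+T=15, G+C=4
Perfect-match Tm = 2(15) + 4(4) = 30 + 16 = 46°C
Mismatches (positions where the bases are not complementary): 2 (at positions 15, 16)
Effective Tm = 46 − 2×3 = 46 − 6 = 40°C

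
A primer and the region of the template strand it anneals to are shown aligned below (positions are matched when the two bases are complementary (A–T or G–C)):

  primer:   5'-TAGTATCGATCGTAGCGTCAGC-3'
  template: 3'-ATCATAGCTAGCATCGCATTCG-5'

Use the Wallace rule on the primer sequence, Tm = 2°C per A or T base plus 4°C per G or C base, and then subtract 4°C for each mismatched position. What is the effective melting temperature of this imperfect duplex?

62°C

Primer base counts: A=5, T=6, G=6, C=5 → A+T=11, G+C=11
Perfect-match Tm = 2(11) + 4(11) = 22 + 44 = 66°C
Mismatches (positions where the bases are not complementary): 1 (at position 19)
Effective Tm = 66 − 1×4 = 66 − 4 = 62°C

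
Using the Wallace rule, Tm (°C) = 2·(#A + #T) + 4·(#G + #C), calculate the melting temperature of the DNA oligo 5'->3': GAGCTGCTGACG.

Scanning the sequence gives C=3, T=2, A=2, G=5.
So N_AT = 4 and N_GC = 8.
Tm = 2(4) + 4(8) = 8 + 32 = 40°C

40°C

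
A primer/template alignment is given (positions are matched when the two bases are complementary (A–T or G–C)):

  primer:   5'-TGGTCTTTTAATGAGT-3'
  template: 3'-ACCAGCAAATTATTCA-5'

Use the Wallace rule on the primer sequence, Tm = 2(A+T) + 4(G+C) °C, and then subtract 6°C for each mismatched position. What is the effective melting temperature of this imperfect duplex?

30°C

Primer base counts: A=3, T=8, G=4, C=1 → A+T=11, G+C=5
Perfect-match Tm = 2(11) + 4(5) = 22 + 20 = 42°C
Mismatches (positions where the bases are not complementary): 2 (at positions 6, 13)
Effective Tm = 42 − 2×6 = 42 − 12 = 30°C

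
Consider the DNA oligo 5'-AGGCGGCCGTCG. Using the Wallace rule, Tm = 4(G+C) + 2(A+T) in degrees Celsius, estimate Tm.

G=6, C=4, T=1, A=1
AT pairs contribute 2, GC pairs contribute 10.
Tm = 2×2 + 4×10 = 44°C

44°C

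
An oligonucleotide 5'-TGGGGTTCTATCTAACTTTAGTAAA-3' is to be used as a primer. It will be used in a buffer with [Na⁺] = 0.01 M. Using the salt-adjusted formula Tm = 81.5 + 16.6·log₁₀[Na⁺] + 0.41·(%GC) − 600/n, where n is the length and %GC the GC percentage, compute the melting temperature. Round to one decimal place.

37.4°C

Length n = 25. Base counts: A=7, T=10, C=3, G=5
G+C = 8, so %GC = 8/25 × 100 = 32%
Salt term: 16.6 × (-2) = -33.2
GC term: 0.41 × 32 = 13.12; length term: −600/25 = −24
Tm = 81.5 + (-33.2) + 13.12 − 24 = 37.42 → 37.4°C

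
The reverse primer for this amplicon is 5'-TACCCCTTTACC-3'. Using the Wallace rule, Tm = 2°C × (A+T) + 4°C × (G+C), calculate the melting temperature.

C=6, A=2, T=4, G=0
AT pairs contribute 6, GC pairs contribute 6.
Tm = 4·6 + 2·6 = 24 + 12 = 36°C

36°C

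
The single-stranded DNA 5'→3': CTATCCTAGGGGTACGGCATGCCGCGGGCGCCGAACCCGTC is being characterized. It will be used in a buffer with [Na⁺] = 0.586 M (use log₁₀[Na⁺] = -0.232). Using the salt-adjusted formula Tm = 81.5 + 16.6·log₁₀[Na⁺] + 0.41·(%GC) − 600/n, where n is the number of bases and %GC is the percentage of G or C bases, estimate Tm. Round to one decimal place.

Length n = 41. Scanning the sequence gives C=15, A=6, T=6, G=14.
G+C = 29, so %GC = 29/41 × 100 = 70.732%
Salt term: 16.6 × (-0.232) = -3.851
GC term: 0.41 × 70.732 = 29; length term: −600/41 = −14.634
Tm = 81.5 + (-3.851) + 29 − 14.634 = 92.015 → 92.0°C

92.0°C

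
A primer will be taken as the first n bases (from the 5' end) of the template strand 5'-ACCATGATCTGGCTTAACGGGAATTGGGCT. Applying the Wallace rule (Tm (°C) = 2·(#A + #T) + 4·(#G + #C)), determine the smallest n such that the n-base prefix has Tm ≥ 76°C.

n = 26

First 25 bases: ACCATGATCTGGCTTAACGGGAATT → Tm = 72°C (< 76°C)
First 26 bases: ACCATGATCTGGCTTAACGGGAATTG → Tm = 76°C (≥ 76°C)
Since every base adds ≥2°C, Tm only increases with n, so the threshold is first crossed at n = 26.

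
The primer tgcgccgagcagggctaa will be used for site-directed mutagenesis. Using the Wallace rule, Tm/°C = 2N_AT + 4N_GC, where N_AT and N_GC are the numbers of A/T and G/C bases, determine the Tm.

Counting bases: C=5, A=4, G=7, T=2
So N_AT = 6 and N_GC = 12.
Tm = 2×6 + 4×12 = 60°C

60°C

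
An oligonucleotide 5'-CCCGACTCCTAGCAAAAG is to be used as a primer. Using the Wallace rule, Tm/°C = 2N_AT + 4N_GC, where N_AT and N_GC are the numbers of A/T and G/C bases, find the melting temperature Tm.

Scanning the sequence gives G=3, A=6, T=2, C=7.
A+T = 8, G+C = 10
Tm = 4·10 + 2·8 = 40 + 16 = 56°C

56°C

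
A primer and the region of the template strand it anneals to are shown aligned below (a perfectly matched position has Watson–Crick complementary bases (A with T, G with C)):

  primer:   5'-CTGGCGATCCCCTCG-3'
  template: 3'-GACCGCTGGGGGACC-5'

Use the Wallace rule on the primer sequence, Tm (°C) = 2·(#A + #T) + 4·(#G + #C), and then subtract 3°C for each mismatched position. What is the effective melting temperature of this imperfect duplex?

46°C

Primer base counts: A=1, T=3, G=4, C=7 → A+T=4, G+C=11
Perfect-match Tm = 2(4) + 4(11) = 8 + 44 = 52°C
Mismatches (positions where the bases are not complementary): 2 (at positions 8, 14)
Effective Tm = 52 − 2×3 = 52 − 6 = 46°C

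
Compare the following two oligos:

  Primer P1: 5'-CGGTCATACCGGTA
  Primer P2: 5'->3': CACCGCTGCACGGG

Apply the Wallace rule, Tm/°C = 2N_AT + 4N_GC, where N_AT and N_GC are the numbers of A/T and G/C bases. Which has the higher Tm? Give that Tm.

Primer P1: A+T=6, G+C=8 → Tm = 2(6)+4(8) = 44°C
Primer P2: A+T=3, G+C=11 → Tm = 2(3)+4(11) = 50°C
44°C vs 50°C → primer P2 is higher.

Primer P2, 50°C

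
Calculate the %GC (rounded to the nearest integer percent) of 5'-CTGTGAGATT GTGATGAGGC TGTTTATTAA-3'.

37%

Base counts: C=2, T=12, A=7, G=9
G+C = 9 + 2 = 11 out of 30 bases
%GC = 11/30 × 100 = 36.67% ≈ 37%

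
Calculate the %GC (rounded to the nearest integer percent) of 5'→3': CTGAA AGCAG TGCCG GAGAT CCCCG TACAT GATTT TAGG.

51%

Scanning the sequence gives C=9, T=9, A=10, G=11.
G+C = 11 + 9 = 20 out of 39 bases
%GC = 20/39 × 100 = 51.28% ≈ 51%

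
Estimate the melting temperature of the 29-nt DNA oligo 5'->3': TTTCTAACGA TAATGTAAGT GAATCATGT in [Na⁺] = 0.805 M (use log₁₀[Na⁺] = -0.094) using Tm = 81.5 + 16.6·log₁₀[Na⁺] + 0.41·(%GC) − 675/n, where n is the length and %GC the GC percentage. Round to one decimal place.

Length n = 29. Base counts: G=5, C=3, T=11, A=10
G+C = 8, so %GC = 8/29 × 100 = 27.586%
Salt term: 16.6 × (-0.094) = -1.56
GC term: 0.41 × 27.586 = 11.31; length term: −675/29 = −23.276
Tm = 81.5 + (-1.56) + 11.31 − 23.276 = 67.974 → 68.0°C

68.0°C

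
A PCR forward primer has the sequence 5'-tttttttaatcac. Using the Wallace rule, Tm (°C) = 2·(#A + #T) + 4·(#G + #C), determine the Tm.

30°C

G=0, C=2, T=8, A=3
So N_AT = 11 and N_GC = 2.
Tm = 2(11) + 4(2) = 22 + 8 = 30°C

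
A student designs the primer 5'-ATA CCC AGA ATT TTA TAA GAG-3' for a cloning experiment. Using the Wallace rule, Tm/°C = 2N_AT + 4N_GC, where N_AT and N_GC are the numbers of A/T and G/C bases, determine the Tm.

54°C

C=3, T=6, G=3, A=9
So N_AT = 15 and N_GC = 6.
Tm = 4·6 + 2·15 = 24 + 30 = 54°C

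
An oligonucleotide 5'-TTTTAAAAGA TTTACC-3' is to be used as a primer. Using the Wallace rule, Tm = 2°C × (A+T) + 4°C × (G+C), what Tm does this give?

38°C

Base counts: A=6, G=1, C=2, T=7
A+T = 13, G+C = 3
Tm = 4·3 + 2·13 = 12 + 26 = 38°C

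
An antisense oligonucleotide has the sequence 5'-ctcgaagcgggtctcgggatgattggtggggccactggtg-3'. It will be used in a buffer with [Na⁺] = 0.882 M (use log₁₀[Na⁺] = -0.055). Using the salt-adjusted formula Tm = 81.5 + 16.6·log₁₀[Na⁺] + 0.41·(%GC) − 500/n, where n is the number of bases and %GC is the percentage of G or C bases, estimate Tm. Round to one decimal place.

Length n = 40. Scanning the sequence gives T=9, C=8, G=18, A=5.
G+C = 26, so %GC = 26/40 × 100 = 65%
Salt term: 16.6 × (-0.055) = -0.913
GC term: 0.41 × 65 = 26.65; length term: −500/40 = −12.5
Tm = 81.5 + (-0.913) + 26.65 − 12.5 = 94.737 → 94.7°C

94.7°C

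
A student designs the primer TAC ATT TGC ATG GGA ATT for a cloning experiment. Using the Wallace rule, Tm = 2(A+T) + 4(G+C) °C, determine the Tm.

48°C

Scanning the sequence gives A=5, C=2, G=4, T=7.
So N_AT = 12 and N_GC = 6.
Tm = 2(12) + 4(6) = 24 + 24 = 48°C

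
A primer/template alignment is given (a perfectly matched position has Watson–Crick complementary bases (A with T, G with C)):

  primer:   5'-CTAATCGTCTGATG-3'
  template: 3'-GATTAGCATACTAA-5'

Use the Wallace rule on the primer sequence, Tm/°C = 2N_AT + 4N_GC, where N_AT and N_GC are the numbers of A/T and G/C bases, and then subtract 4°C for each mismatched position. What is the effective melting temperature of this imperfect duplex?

32°C

Primer base counts: A=3, T=5, G=3, C=3 → A+T=8, G+C=6
Perfect-match Tm = 2(8) + 4(6) = 16 + 24 = 40°C
Mismatches (positions where the bases are not complementary): 2 (at positions 9, 14)
Effective Tm = 40 − 2×4 = 40 − 8 = 32°C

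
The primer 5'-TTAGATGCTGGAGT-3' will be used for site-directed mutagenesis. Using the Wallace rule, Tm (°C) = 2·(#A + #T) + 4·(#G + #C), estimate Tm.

T=5, A=3, C=1, G=5
So N_AT = 8 and N_GC = 6.
Tm = 4·6 + 2·8 = 24 + 16 = 40°C

40°C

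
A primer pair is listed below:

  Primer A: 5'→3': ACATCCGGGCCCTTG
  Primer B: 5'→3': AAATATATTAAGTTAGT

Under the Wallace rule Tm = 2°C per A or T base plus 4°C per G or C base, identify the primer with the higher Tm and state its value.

Primer A: A+T=5, G+C=10 → Tm = 2(5)+4(10) = 50°C
Primer B: A+T=15, G+C=2 → Tm = 2(15)+4(2) = 38°C
50°C vs 38°C → primer A is higher.

Primer A, 50°C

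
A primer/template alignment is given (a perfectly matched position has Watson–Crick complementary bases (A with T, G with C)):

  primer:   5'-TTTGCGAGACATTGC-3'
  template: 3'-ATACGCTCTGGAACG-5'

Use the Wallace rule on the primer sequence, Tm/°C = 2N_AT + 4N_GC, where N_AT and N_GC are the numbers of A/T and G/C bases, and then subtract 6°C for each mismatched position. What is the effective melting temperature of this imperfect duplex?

Primer base counts: A=3, T=5, G=4, C=3 → A+T=8, G+C=7
Perfect-match Tm = 2(8) + 4(7) = 16 + 28 = 44°C
Mismatches (positions where the bases are not complementary): 2 (at positions 2, 11)
Effective Tm = 44 − 2×6 = 44 − 12 = 32°C

32°C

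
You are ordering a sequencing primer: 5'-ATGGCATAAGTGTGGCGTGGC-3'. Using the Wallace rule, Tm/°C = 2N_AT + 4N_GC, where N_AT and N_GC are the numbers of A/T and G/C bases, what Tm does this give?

66°C

G=9, T=5, C=3, A=4
So N_AT = 9 and N_GC = 12.
Tm = 4·12 + 2·9 = 48 + 18 = 66°C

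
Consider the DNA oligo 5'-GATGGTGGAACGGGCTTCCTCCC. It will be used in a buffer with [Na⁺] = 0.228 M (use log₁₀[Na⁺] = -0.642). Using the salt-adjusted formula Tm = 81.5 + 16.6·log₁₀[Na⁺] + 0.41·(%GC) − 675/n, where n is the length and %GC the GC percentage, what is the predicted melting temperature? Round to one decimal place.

Length n = 23. Base counts: C=7, T=5, G=8, A=3
G+C = 15, so %GC = 15/23 × 100 = 65.217%
Salt term: 16.6 × (-0.642) = -10.657
GC term: 0.41 × 65.217 = 26.739; length term: −675/23 = −29.348
Tm = 81.5 + (-10.657) + 26.739 − 29.348 = 68.234 → 68.2°C

68.2°C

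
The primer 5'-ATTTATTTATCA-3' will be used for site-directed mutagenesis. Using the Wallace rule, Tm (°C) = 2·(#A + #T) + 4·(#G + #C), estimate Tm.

26°C

T=7, G=0, A=4, C=1
AT pairs contribute 11, GC pairs contribute 1.
Tm = 2(11) + 4(1) = 22 + 4 = 26°C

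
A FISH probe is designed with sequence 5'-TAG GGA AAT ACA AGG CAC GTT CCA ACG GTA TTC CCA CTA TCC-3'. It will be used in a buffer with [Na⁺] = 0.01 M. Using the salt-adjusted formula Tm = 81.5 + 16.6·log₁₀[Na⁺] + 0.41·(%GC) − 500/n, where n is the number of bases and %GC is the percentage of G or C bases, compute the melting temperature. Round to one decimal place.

55.9°C

Length n = 42. Counting bases: C=12, A=13, G=8, T=9
G+C = 20, so %GC = 20/42 × 100 = 47.619%
Salt term: 16.6 × (-2) = -33.2
GC term: 0.41 × 47.619 = 19.524; length term: −500/42 = −11.905
Tm = 81.5 + (-33.2) + 19.524 − 11.905 = 55.919 → 55.9°C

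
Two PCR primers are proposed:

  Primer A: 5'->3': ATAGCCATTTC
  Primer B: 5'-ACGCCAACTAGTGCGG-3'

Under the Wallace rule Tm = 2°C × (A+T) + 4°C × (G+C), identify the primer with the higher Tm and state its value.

Primer A: A+T=7, G+C=4 → Tm = 2(7)+4(4) = 30°C
Primer B: A+T=6, G+C=10 → Tm = 2(6)+4(10) = 52°C
30°C vs 52°C → primer B is higher.

Primer B, 52°C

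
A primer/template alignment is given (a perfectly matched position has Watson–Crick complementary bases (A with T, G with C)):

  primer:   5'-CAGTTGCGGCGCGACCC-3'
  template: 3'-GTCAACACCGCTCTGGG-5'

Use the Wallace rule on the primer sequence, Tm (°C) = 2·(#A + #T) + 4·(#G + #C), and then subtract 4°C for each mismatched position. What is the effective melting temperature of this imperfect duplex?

52°C

Primer base counts: A=2, T=2, G=6, C=7 → A+T=4, G+C=13
Perfect-match Tm = 2(4) + 4(13) = 8 + 52 = 60°C
Mismatches (positions where the bases are not complementary): 2 (at positions 7, 12)
Effective Tm = 60 − 2×4 = 60 − 8 = 52°C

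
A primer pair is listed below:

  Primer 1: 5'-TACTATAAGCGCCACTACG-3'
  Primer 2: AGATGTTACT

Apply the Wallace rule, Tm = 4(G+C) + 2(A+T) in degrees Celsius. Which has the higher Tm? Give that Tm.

Primer 1: A+T=10, G+C=9 → Tm = 2(10)+4(9) = 56°C
Primer 2: A+T=7, G+C=3 → Tm = 2(7)+4(3) = 26°C
56°C vs 26°C → primer 1 is higher.

Primer 1, 56°C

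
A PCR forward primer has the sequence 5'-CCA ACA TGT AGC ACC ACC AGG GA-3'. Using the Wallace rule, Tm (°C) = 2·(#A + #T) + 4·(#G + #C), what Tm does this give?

A=8, G=5, T=2, C=8
So N_AT = 10 and N_GC = 13.
Tm = 4·13 + 2·10 = 52 + 20 = 72°C

72°C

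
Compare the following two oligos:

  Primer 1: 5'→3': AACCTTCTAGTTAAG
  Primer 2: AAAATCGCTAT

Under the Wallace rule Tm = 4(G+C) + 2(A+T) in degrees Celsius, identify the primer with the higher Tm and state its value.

Primer 1: A+T=10, G+C=5 → Tm = 2(10)+4(5) = 40°C
Primer 2: A+T=8, G+C=3 → Tm = 2(8)+4(3) = 28°C
40°C vs 28°C → primer 1 is higher.

Primer 1, 40°C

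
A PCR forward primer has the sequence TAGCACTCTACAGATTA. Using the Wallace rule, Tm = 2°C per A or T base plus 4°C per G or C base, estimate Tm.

C=4, A=6, G=2, T=5
AT pairs contribute 11, GC pairs contribute 6.
Tm = 4·6 + 2·11 = 24 + 22 = 46°C

46°C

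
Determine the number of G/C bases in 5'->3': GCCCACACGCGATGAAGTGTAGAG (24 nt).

C=6, T=3, A=7, G=8
G+C = 8 + 6 = 14

14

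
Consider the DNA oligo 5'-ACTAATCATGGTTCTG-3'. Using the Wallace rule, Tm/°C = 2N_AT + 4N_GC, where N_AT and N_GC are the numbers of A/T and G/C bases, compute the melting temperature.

Base counts: C=3, A=4, G=3, T=6
AT pairs contribute 10, GC pairs contribute 6.
Tm = 4·6 + 2·10 = 24 + 20 = 44°C

44°C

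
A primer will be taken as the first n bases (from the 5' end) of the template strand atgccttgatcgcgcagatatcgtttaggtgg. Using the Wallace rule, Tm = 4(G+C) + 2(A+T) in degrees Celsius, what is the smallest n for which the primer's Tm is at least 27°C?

n = 10

First 9 bases: ATGCCTTGA → Tm = 26°C (< 27°C)
First 10 bases: ATGCCTTGAT → Tm = 28°C (≥ 27°C)
Each additional base adds 2°C (A/T) or 4°C (G/C), so Tm is non-decreasing in n; n = 10 is the first length to reach 27°C.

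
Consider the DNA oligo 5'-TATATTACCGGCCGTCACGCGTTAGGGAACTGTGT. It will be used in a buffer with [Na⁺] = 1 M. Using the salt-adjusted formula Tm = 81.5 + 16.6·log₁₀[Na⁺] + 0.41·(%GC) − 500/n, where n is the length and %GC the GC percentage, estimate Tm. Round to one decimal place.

88.3°C

Length n = 35. Base counts: G=10, C=8, T=10, A=7
G+C = 18, so %GC = 18/35 × 100 = 51.429%
Salt term: 16.6 × (0) = 0
GC term: 0.41 × 51.429 = 21.086; length term: −500/35 = −14.286
Tm = 81.5 + (0) + 21.086 − 14.286 = 88.3 → 88.3°C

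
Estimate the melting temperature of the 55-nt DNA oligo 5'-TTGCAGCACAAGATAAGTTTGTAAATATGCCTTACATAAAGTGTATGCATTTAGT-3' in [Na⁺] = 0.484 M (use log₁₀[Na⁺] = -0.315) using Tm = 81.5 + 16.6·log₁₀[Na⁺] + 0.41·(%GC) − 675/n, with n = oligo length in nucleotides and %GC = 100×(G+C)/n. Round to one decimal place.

Length n = 55. A=19, T=19, C=7, G=10
G+C = 17, so %GC = 17/55 × 100 = 30.909%
Salt term: 16.6 × (-0.315) = -5.229
GC term: 0.41 × 30.909 = 12.673; length term: −675/55 = −12.273
Tm = 81.5 + (-5.229) + 12.673 − 12.273 = 76.671 → 76.7°C

76.7°C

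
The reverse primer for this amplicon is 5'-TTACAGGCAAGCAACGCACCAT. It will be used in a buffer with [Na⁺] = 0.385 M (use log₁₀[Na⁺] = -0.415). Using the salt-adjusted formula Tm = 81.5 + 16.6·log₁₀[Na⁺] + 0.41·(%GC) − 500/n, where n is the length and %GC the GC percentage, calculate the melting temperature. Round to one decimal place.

Length n = 22. T=3, C=7, A=8, G=4
G+C = 11, so %GC = 11/22 × 100 = 50%
Salt term: 16.6 × (-0.415) = -6.889
GC term: 0.41 × 50 = 20.5; length term: −500/22 = −22.727
Tm = 81.5 + (-6.889) + 20.5 − 22.727 = 72.384 → 72.4°C

72.4°C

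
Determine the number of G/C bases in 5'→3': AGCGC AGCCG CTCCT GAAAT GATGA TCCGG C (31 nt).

19

Base counts: C=10, G=9, T=5, A=7
Total G or C: 9 + 10 = 19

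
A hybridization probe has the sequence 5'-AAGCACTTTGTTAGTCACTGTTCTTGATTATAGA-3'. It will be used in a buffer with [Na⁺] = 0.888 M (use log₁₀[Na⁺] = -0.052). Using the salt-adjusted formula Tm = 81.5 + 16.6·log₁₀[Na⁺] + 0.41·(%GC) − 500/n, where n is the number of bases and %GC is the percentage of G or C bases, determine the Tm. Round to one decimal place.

Length n = 34. Base counts: G=6, A=9, T=14, C=5
G+C = 11, so %GC = 11/34 × 100 = 32.353%
Salt term: 16.6 × (-0.052) = -0.863
GC term: 0.41 × 32.353 = 13.265; length term: −500/34 = −14.706
Tm = 81.5 + (-0.863) + 13.265 − 14.706 = 79.196 → 79.2°C

79.2°C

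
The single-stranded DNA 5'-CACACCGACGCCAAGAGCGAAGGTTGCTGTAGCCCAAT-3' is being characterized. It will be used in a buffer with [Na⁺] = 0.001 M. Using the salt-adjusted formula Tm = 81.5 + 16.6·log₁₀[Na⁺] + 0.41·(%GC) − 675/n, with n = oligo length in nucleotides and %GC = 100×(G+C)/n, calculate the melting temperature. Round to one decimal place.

Length n = 38. Base counts: T=5, A=11, C=12, G=10
G+C = 22, so %GC = 22/38 × 100 = 57.895%
Salt term: 16.6 × (-3) = -49.8
GC term: 0.41 × 57.895 = 23.737; length term: −675/38 = −17.763
Tm = 81.5 + (-49.8) + 23.737 − 17.763 = 37.674 → 37.7°C

37.7°C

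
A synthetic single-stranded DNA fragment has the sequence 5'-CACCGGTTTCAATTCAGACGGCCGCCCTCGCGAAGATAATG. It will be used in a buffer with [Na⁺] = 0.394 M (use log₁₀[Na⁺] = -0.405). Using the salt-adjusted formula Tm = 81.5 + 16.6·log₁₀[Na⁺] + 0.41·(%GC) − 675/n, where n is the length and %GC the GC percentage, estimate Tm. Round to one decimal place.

81.3°C

Length n = 41. A=10, C=13, G=10, T=8
G+C = 23, so %GC = 23/41 × 100 = 56.098%
Salt term: 16.6 × (-0.405) = -6.723
GC term: 0.41 × 56.098 = 23; length term: −675/41 = −16.463
Tm = 81.5 + (-6.723) + 23 − 16.463 = 81.314 → 81.3°C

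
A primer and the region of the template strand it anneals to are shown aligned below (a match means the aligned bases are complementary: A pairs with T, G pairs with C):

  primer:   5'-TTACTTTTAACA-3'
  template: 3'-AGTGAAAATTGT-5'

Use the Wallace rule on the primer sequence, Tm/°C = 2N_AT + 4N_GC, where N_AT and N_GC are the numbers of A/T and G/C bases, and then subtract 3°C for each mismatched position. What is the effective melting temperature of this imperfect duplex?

25°C

Primer base counts: A=4, T=6, G=0, C=2 → A+T=10, G+C=2
Perfect-match Tm = 2(10) + 4(2) = 20 + 8 = 28°C
Mismatches (positions where the bases are not complementary): 1 (at position 2)
Effective Tm = 28 − 1×3 = 28 − 3 = 25°C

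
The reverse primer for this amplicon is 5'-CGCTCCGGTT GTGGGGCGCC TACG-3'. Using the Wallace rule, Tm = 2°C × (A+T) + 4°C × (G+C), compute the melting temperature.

Counting bases: G=10, C=8, T=5, A=1
So N_AT = 6 and N_GC = 18.
Tm = 2(6) + 4(18) = 12 + 72 = 84°C

84°C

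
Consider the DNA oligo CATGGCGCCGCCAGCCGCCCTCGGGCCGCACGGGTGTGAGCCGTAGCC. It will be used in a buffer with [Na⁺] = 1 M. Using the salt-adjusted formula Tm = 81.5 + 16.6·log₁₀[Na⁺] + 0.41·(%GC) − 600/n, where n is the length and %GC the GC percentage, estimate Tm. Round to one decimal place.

101.5°C

Length n = 48. Base counts: T=5, A=5, C=20, G=18
G+C = 38, so %GC = 38/48 × 100 = 79.167%
Salt term: 16.6 × (0) = 0
GC term: 0.41 × 79.167 = 32.458; length term: −600/48 = −12.5
Tm = 81.5 + (0) + 32.458 − 12.5 = 101.458 → 101.5°C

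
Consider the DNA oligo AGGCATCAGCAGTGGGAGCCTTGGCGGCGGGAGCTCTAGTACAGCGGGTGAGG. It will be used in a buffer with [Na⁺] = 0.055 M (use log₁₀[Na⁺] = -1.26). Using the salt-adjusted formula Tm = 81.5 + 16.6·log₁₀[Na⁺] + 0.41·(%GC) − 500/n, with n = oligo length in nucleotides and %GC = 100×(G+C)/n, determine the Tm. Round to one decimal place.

Length n = 53. Base counts: A=10, T=8, G=24, C=11
G+C = 35, so %GC = 35/53 × 100 = 66.038%
Salt term: 16.6 × (-1.26) = -20.916
GC term: 0.41 × 66.038 = 27.076; length term: −500/53 = −9.434
Tm = 81.5 + (-20.916) + 27.076 − 9.434 = 78.226 → 78.2°C

78.2°C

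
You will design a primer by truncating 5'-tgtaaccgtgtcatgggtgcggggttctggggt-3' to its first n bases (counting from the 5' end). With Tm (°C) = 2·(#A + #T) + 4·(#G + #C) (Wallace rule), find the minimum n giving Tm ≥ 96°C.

First 29 bases: TGTAACCGTGTCATGGGTGCGGGGTTCTG → Tm = 92°C (< 96°C)
First 30 bases: TGTAACCGTGTCATGGGTGCGGGGTTCTGG → Tm = 96°C (≥ 96°C)
Since every base adds ≥2°C, Tm only increases with n, so the threshold is first crossed at n = 30.

n = 30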